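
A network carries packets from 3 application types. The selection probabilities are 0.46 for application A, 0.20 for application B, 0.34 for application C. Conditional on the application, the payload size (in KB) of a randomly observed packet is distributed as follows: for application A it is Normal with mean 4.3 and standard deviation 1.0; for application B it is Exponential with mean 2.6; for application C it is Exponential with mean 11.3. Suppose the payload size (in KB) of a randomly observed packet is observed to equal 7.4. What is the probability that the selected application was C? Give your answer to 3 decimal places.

0.724

Likelihoods f(7.4 | ·): A: 0.00326682; B: 0.0223335; C: 0.0459744.
Posterior ∝ prior × likelihood. Numerator for C: 0.34·0.0459744 = 0.0156313.
Normalizing constant: 0.46·0.00326682 + 0.2·0.0223335 + 0.34·0.0459744 = 0.0216008.
P(C | observation) = 0.0156313 / 0.0216008 = 0.723646.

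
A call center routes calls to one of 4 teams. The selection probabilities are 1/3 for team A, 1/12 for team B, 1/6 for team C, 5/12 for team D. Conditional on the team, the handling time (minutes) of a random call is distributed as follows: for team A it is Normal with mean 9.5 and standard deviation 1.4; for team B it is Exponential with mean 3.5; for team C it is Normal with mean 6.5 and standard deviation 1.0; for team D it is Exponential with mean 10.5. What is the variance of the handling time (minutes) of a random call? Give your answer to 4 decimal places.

52.3547

Per component, A: μ=9.5, E[X²]=92.21; B: μ=3.5, E[X²]=24.5; C: μ=6.5, E[X²]=43.25; D: μ=10.5, E[X²]=220.5.
E[X] = 0.333333·9.5 + 0.0833333·3.5 + 0.166667·6.5 + 0.416667·10.5 = 8.91667.
E[X²] = 0.333333·92.21 + 0.0833333·24.5 + 0.166667·43.25 + 0.416667·220.5 = 131.862.
Var(X) = E[X²] − (E[X])² = 131.862 − 79.5069 = 52.3547.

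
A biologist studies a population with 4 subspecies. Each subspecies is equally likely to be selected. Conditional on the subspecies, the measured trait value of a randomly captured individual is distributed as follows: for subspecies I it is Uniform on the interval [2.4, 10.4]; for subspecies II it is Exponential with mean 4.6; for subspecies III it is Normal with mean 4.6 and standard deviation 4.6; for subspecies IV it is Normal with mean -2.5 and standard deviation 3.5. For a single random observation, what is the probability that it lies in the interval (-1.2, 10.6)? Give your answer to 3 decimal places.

0.764

Conditional on each subspecies, P(-1.2 < X < 10.6): I: 1; II: 0.900176; III: 0.800265; IV: 0.355068.
By total probability, P(-1.2 < X < 10.6) = 0.25·1 + 0.25·0.900176 + 0.25·0.800265 + 0.25·0.355068 = 0.763877.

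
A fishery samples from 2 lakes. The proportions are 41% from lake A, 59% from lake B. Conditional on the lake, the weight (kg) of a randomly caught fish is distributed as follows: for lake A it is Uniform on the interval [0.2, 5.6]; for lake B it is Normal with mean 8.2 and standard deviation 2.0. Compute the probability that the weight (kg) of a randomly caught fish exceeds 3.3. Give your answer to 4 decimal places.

Conditional on each lake, P(X > 3.3): A: 0.425926; B: 0.992857.
By total probability, P(X > 3.3) = 0.41·0.425926 + 0.59·0.992857 = 0.760415.

0.7604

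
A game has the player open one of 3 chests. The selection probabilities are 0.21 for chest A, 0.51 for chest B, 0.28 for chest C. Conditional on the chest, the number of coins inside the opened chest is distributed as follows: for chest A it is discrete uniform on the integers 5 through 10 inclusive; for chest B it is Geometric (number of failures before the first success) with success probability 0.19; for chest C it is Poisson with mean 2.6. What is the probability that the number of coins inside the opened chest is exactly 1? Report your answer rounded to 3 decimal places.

0.133

Conditional on each chest, P(X = 1): A: 0; B: 0.1539; C: 0.193111.
By total probability, P(X = 1) = 0.21·0 + 0.51·0.1539 + 0.28·0.193111 = 0.13256.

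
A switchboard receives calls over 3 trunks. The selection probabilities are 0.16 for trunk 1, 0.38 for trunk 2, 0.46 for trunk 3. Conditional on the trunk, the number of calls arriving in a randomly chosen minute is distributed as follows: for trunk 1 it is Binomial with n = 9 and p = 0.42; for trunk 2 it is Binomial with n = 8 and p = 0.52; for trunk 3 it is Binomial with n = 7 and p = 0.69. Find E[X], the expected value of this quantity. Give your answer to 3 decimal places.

4.407

Component means — 1: 3.78; 2: 4.16; 3: 4.83.
E[X] = 0.16·3.78 + 0.38·4.16 + 0.46·4.83 = 4.4074.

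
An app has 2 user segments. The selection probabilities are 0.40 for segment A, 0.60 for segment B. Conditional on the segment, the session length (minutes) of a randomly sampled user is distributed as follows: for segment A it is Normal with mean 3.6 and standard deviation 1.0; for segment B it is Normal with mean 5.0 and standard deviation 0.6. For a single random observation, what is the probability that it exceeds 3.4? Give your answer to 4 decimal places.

Conditional on each segment, P(X > 3.4): A: 0.57926; B: 0.99617.
By total probability, P(X > 3.4) = 0.4·0.57926 + 0.6·0.99617 = 0.829406.

0.8294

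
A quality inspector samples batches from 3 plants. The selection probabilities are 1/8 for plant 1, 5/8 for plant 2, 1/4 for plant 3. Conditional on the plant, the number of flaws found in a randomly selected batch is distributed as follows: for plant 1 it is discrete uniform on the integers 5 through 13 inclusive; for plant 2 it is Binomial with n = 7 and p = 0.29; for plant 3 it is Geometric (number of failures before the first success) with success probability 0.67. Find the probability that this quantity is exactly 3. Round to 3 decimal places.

Conditional on each plant, P(X = 3): 1: 0; 2: 0.216918; 3: 0.0240778.
By total probability, P(X = 3) = 0.125·0 + 0.625·0.216918 + 0.25·0.0240778 = 0.141593.

0.142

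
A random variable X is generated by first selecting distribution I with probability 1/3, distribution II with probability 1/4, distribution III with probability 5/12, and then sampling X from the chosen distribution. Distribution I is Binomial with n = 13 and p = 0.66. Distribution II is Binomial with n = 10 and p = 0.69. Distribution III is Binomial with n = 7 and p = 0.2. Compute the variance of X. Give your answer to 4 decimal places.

Per component, I: μ=8.58, E[X²]=76.5336; II: μ=6.9, E[X²]=49.749; III: μ=1.4, E[X²]=3.08.
E[X] = 0.333333·8.58 + 0.25·6.9 + 0.416667·1.4 = 5.16833.
E[X²] = 0.333333·76.5336 + 0.25·49.749 + 0.416667·3.08 = 39.2318.
Var(X) = E[X²] − (E[X])² = 39.2318 − 26.7117 = 12.5201.

12.5201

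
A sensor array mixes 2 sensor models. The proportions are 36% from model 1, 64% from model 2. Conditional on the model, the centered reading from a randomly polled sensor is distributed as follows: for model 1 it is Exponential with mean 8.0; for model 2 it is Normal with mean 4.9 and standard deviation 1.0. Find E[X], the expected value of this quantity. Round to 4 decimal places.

Component means — 1: 8; 2: 4.9.
E[X] = 0.36·8 + 0.64·4.9 = 6.016.

6.0160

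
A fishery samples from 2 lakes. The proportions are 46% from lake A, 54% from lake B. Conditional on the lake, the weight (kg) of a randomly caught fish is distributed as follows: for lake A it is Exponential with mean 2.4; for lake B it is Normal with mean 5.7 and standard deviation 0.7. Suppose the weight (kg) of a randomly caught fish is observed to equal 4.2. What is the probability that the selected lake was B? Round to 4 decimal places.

0.4819

Likelihoods f(4.2 | ·): A: 0.0724058; B: 0.057373.
Posterior ∝ prior × likelihood. Numerator for B: 0.54·0.057373 = 0.0309814.
Normalizing constant: 0.46·0.0724058 + 0.54·0.057373 = 0.0642881.
P(B | observation) = 0.0309814 / 0.0642881 = 0.481915.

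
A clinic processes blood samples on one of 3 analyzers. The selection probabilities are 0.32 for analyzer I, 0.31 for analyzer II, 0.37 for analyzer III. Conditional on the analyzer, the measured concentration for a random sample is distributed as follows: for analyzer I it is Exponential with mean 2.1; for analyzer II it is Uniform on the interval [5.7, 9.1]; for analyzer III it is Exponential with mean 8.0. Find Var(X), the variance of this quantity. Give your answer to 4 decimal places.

32.3392

Per component, I: μ=2.1, E[X²]=8.82; II: μ=7.4, E[X²]=55.7233; III: μ=8, E[X²]=128.
E[X] = 0.32·2.1 + 0.31·7.4 + 0.37·8 = 5.926.
E[X²] = 0.32·8.82 + 0.31·55.7233 + 0.37·128 = 67.4566.
Var(X) = E[X²] − (E[X])² = 67.4566 − 35.1175 = 32.3392.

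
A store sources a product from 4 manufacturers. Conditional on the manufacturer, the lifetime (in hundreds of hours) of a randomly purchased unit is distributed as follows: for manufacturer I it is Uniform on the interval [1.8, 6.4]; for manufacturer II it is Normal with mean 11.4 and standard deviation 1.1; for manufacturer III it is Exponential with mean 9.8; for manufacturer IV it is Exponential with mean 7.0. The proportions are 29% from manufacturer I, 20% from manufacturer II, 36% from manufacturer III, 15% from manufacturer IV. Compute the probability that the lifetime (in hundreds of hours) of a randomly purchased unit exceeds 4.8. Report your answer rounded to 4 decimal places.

0.5970

Conditional on each manufacturer, P(X > 4.8): I: 0.347826; II: 1; III: 0.612751; IV: 0.50373.
By total probability, P(X > 4.8) = 0.29·0.347826 + 0.2·1 + 0.36·0.612751 + 0.15·0.50373 = 0.59702.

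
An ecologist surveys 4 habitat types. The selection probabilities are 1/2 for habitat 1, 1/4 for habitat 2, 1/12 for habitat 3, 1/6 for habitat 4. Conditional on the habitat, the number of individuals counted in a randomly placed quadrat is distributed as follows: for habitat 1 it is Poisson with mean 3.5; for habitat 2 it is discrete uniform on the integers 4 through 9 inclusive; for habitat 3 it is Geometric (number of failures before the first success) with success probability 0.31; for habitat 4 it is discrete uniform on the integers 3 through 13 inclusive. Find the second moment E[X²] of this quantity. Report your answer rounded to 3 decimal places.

32.511

For each component E[X²] = Var + (mean)², giving 1: 15.75; 2: 45.1667; 3: 12.1342; 4: 74.
Overall E[X²] = 0.5·15.75 + 0.25·45.1667 + 0.0833333·12.1342 + 0.166667·74 = 32.5112.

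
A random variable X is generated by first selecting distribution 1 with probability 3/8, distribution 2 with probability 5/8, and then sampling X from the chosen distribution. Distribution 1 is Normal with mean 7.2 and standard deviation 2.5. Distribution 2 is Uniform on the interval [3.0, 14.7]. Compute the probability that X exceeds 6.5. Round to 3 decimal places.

Conditional on each component, P(X > 6.5): 1: 0.610261; 2: 0.700855.
By total probability, P(X > 6.5) = 0.375·0.610261 + 0.625·0.700855 = 0.666882.

0.667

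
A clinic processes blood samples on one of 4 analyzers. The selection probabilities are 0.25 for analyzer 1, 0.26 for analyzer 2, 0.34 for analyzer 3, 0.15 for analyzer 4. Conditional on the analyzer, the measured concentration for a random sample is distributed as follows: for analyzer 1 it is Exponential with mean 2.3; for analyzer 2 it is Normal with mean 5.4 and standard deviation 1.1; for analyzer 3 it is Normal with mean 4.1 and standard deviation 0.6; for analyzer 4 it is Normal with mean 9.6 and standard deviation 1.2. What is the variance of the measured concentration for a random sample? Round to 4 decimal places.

7.2540

Per component, 1: μ=2.3, E[X²]=10.58; 2: μ=5.4, E[X²]=30.37; 3: μ=4.1, E[X²]=17.17; 4: μ=9.6, E[X²]=93.6.
E[X] = 0.25·2.3 + 0.26·5.4 + 0.34·4.1 + 0.15·9.6 = 4.813.
E[X²] = 0.25·10.58 + 0.26·30.37 + 0.34·17.17 + 0.15·93.6 = 30.419.
Var(X) = E[X²] − (E[X])² = 30.419 − 23.165 = 7.25403.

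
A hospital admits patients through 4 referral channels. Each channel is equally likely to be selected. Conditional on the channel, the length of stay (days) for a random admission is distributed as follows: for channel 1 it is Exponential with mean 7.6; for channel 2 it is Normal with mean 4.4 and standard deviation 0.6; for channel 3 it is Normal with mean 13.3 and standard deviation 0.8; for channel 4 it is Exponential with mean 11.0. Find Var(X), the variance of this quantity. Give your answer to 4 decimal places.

Per component, 1: μ=7.6, E[X²]=115.52; 2: μ=4.4, E[X²]=19.72; 3: μ=13.3, E[X²]=177.53; 4: μ=11, E[X²]=242.
E[X] = 0.25·7.6 + 0.25·4.4 + 0.25·13.3 + 0.25·11 = 9.075.
E[X²] = 0.25·115.52 + 0.25·19.72 + 0.25·177.53 + 0.25·242 = 138.692.
Var(X) = E[X²] − (E[X])² = 138.692 − 82.3556 = 56.3369.

56.3369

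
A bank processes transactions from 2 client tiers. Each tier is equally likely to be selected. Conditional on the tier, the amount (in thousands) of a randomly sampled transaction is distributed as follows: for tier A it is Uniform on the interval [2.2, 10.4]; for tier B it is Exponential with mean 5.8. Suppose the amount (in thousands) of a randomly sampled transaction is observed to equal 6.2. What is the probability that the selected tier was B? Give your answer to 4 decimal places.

0.3268

Likelihoods f(6.2 | ·): A: 0.121951; B: 0.0592006.
Posterior ∝ prior × likelihood. Numerator for B: 0.5·0.0592006 = 0.0296003.
Normalizing constant: 0.5·0.121951 + 0.5·0.0592006 = 0.0905759.
P(B | observation) = 0.0296003 / 0.0905759 = 0.326801.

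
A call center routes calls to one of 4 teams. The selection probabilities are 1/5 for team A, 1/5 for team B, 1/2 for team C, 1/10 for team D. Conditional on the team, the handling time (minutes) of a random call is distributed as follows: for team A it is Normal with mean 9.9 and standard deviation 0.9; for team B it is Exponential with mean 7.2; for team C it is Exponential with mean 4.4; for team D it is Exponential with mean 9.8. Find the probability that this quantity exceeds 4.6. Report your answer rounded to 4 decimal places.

Conditional on each team, P(X > 4.6): A: 1; B: 0.527879; C: 0.351532; D: 0.625385.
By total probability, P(X > 4.6) = 0.2·1 + 0.2·0.527879 + 0.5·0.351532 + 0.1·0.625385 = 0.54388.

0.5439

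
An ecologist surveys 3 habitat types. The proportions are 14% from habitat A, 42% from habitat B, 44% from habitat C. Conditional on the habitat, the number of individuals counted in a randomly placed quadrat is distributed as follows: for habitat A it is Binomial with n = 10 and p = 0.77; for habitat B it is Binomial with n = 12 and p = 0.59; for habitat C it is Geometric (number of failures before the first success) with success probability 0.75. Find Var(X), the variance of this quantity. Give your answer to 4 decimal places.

Per component, A: μ=7.7, E[X²]=61.061; B: μ=7.08, E[X²]=53.0292; C: μ=0.333333, E[X²]=0.555556.
E[X] = 0.14·7.7 + 0.42·7.08 + 0.44·0.333333 = 4.19827.
E[X²] = 0.14·61.061 + 0.42·53.0292 + 0.44·0.555556 = 31.0652.
Var(X) = E[X²] − (E[X])² = 31.0652 − 17.6254 = 13.4398.

13.4398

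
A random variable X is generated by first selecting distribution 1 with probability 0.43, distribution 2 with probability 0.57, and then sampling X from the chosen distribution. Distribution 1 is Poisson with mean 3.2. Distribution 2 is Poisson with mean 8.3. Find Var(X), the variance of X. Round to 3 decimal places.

Per component, 1: μ=3.2, E[X²]=13.44; 2: μ=8.3, E[X²]=77.19.
E[X] = 0.43·3.2 + 0.57·8.3 = 6.107.
E[X²] = 0.43·13.44 + 0.57·77.19 = 49.7775.
Var(X) = E[X²] − (E[X])² = 49.7775 − 37.2954 = 12.4821.

12.482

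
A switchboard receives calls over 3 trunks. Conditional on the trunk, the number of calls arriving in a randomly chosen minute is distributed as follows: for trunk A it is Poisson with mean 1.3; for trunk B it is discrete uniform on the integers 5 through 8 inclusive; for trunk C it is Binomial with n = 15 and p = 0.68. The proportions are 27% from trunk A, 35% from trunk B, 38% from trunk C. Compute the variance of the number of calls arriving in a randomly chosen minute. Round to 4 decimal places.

14.5318

Per component, A: μ=1.3, E[X²]=2.99; B: μ=6.5, E[X²]=43.5; C: μ=10.2, E[X²]=107.304.
E[X] = 0.27·1.3 + 0.35·6.5 + 0.38·10.2 = 6.502.
E[X²] = 0.27·2.99 + 0.35·43.5 + 0.38·107.304 = 56.8078.
Var(X) = E[X²] − (E[X])² = 56.8078 − 42.276 = 14.5318.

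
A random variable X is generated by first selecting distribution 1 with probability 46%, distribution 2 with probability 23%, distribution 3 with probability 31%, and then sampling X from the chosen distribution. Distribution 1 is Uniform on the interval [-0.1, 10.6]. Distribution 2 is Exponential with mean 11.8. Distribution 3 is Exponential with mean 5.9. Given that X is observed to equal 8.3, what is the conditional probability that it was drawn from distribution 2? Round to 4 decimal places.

Likelihoods f(8.3 | ·): 1: 0.0934579; 2: 0.0419411; 3: 0.0415137.
Posterior ∝ prior × likelihood. Numerator for 2: 0.23·0.0419411 = 0.00964645.
Normalizing constant: 0.46·0.0934579 + 0.23·0.0419411 + 0.31·0.0415137 = 0.0655063.
P(2 | observation) = 0.00964645 / 0.0655063 = 0.14726.

0.1473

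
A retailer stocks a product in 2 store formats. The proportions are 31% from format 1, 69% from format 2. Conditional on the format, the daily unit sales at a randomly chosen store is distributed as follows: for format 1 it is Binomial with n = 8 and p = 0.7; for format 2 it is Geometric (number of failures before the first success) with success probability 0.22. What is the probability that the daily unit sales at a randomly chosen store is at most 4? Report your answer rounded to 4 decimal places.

0.5510

Conditional on each format, P(X ≤ 4): 1: 0.194104; 2: 0.711283.
By total probability, P(X ≤ 4) = 0.31·0.194104 + 0.69·0.711283 = 0.550957.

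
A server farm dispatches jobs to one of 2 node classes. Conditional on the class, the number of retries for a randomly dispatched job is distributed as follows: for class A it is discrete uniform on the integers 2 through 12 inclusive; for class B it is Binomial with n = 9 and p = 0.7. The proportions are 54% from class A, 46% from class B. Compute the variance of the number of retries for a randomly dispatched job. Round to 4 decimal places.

Per component, A: μ=7, E[X²]=59; B: μ=6.3, E[X²]=41.58.
E[X] = 0.54·7 + 0.46·6.3 = 6.678.
E[X²] = 0.54·59 + 0.46·41.58 = 50.9868.
Var(X) = E[X²] − (E[X])² = 50.9868 − 44.5957 = 6.39112.

6.3911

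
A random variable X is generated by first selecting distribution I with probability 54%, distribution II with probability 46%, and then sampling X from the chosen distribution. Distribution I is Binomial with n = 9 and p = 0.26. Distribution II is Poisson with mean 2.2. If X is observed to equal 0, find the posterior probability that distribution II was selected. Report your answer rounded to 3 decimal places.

0.587

Likelihoods P(X=0 | ·): I: 0.0665404; II: 0.110803.
Posterior ∝ prior × likelihood. Numerator for II: 0.46·0.110803 = 0.0509695.
Normalizing constant: 0.54·0.0665404 + 0.46·0.110803 = 0.0869013.
P(II | observation) = 0.0509695 / 0.0869013 = 0.586521.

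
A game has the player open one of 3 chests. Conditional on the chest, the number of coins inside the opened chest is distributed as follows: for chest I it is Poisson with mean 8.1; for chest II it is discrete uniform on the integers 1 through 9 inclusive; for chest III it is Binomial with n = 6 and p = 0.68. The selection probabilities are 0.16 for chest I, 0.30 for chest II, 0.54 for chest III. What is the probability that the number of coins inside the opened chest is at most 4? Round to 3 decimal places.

0.484

Conditional on each chest, P(X ≤ 4): I: 0.0940485; II: 0.444444; III: 0.621977.
By total probability, P(X ≤ 4) = 0.16·0.0940485 + 0.3·0.444444 + 0.54·0.621977 = 0.484249.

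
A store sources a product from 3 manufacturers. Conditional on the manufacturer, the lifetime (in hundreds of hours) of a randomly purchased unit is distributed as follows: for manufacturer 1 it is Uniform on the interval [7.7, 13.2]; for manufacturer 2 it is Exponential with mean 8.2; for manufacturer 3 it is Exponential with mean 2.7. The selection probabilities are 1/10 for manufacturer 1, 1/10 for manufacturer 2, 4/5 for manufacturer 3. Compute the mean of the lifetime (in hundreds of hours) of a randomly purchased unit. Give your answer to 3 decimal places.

4.025

Component means — 1: 10.45; 2: 8.2; 3: 2.7.
E[X] = 0.1·10.45 + 0.1·8.2 + 0.8·2.7 = 4.025.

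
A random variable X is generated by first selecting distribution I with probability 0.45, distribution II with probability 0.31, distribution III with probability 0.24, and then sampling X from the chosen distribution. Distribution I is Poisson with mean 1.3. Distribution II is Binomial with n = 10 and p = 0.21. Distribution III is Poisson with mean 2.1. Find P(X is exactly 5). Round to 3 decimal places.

0.024

Conditional on each component, P(X = 5): I: 0.00843243; II: 0.0316689; III: 0.041677.
By total probability, P(X = 5) = 0.45·0.00843243 + 0.31·0.0316689 + 0.24·0.041677 = 0.0236144.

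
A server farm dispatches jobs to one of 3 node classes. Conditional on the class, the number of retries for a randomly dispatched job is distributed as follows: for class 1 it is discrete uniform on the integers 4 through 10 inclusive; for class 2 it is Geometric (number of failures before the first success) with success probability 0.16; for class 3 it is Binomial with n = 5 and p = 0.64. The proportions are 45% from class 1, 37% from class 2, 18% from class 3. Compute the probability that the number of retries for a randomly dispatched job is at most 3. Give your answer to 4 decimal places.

0.2921

Conditional on each class, P(X ≤ 3): 1: 0; 2: 0.502129; 3: 0.590636.
By total probability, P(X ≤ 3) = 0.45·0 + 0.37·0.502129 + 0.18·0.590636 = 0.292102.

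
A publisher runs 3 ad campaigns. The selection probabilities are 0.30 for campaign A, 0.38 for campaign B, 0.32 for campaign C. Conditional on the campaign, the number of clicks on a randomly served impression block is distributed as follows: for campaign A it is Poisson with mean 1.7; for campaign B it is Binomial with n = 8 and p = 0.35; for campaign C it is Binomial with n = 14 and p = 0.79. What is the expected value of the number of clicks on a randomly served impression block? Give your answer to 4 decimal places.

5.1132

Component means — A: 1.7; B: 2.8; C: 11.06.
E[X] = 0.3·1.7 + 0.38·2.8 + 0.32·11.06 = 5.1132.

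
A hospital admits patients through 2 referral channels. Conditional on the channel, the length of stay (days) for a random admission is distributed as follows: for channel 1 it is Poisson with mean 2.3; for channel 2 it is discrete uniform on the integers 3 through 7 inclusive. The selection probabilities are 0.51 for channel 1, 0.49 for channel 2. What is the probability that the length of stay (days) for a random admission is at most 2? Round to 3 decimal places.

Conditional on each channel, P(X ≤ 2): 1: 0.596039; 2: 0.
By total probability, P(X ≤ 2) = 0.51·0.596039 + 0.49·0 = 0.30398.

0.304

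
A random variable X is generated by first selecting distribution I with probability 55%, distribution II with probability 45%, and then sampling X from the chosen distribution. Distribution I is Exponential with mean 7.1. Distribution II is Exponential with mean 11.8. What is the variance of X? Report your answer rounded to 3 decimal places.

95.851

Per component, I: μ=7.1, E[X²]=100.82; II: μ=11.8, E[X²]=278.48.
E[X] = 0.55·7.1 + 0.45·11.8 = 9.215.
E[X²] = 0.55·100.82 + 0.45·278.48 = 180.767.
Var(X) = E[X²] − (E[X])² = 180.767 − 84.9162 = 95.8508.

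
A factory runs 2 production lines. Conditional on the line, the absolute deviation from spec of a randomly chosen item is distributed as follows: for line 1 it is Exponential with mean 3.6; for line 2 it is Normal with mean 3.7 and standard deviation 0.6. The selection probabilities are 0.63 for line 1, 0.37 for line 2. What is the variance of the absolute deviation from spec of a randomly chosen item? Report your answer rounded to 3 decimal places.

Per component, 1: μ=3.6, E[X²]=25.92; 2: μ=3.7, E[X²]=14.05.
E[X] = 0.63·3.6 + 0.37·3.7 = 3.637.
E[X²] = 0.63·25.92 + 0.37·14.05 = 21.5281.
Var(X) = E[X²] − (E[X])² = 21.5281 − 13.2278 = 8.30033.

8.300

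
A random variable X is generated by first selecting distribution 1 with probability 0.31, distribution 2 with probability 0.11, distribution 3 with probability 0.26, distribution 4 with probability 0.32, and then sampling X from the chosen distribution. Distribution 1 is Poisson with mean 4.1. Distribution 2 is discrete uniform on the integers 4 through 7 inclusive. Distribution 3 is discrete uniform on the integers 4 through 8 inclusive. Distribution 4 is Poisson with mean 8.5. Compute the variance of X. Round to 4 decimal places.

Per component, 1: μ=4.1, E[X²]=20.91; 2: μ=5.5, E[X²]=31.5; 3: μ=6, E[X²]=38; 4: μ=8.5, E[X²]=80.75.
E[X] = 0.31·4.1 + 0.11·5.5 + 0.26·6 + 0.32·8.5 = 6.156.
E[X²] = 0.31·20.91 + 0.11·31.5 + 0.26·38 + 0.32·80.75 = 45.6671.
Var(X) = E[X²] − (E[X])² = 45.6671 − 37.8963 = 7.77076.

7.7708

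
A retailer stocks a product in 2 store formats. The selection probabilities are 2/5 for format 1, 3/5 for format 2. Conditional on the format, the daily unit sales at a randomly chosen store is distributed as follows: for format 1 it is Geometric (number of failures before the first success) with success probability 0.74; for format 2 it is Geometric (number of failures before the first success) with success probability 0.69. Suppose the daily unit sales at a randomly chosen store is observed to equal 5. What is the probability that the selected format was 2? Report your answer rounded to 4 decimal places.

Likelihoods P(X=5 | ·): 1: 0.000879222; 2: 0.00197541.
Posterior ∝ prior × likelihood. Numerator for 2: 0.6·0.00197541 = 0.00118525.
Normalizing constant: 0.4·0.000879222 + 0.6·0.00197541 = 0.00153694.
P(2 | observation) = 0.00118525 / 0.00153694 = 0.771175.

0.7712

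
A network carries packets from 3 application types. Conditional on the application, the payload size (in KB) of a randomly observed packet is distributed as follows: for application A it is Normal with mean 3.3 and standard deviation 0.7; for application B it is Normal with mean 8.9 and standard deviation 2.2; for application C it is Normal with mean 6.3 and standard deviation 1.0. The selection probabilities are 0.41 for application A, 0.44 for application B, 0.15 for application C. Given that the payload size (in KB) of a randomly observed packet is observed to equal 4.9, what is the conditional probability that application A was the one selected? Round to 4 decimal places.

0.3124

Likelihoods f(4.9 | ·): A: 0.0418147; B: 0.0347252; C: 0.149727.
Posterior ∝ prior × likelihood. Numerator for A: 0.41·0.0418147 = 0.017144.
Normalizing constant: 0.41·0.0418147 + 0.44·0.0347252 + 0.15·0.149727 = 0.0548822.
P(A | observation) = 0.017144 / 0.0548822 = 0.312378.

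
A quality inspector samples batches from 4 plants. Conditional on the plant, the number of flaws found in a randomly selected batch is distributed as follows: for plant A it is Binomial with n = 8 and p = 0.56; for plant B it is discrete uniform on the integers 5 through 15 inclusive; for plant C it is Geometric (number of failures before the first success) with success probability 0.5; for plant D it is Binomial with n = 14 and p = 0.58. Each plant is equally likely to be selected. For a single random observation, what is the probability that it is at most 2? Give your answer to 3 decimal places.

0.239

Conditional on each plant, P(X ≤ 2): A: 0.0794247; B: 0; C: 0.875; D: 0.0010304.
By total probability, P(X ≤ 2) = 0.25·0.0794247 + 0.25·0 + 0.25·0.875 + 0.25·0.0010304 = 0.238864.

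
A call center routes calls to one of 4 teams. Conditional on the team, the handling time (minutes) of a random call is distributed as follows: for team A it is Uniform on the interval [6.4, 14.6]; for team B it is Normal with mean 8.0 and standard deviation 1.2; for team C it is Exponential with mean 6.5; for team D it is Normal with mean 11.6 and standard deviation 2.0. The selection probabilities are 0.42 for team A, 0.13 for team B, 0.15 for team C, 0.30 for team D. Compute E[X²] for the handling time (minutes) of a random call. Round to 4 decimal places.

For each component E[X²] = Var + (mean)², giving A: 115.853; B: 65.44; C: 84.5; D: 138.56.
Overall E[X²] = 0.42·115.853 + 0.13·65.44 + 0.15·84.5 + 0.3·138.56 = 111.409.

111.4086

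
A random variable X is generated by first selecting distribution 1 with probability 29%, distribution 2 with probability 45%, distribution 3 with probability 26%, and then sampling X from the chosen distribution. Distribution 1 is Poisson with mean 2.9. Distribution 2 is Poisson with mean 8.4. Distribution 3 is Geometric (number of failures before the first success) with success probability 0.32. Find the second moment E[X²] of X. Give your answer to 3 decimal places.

41.713

For each component E[X²] = Var + (mean)², giving 1: 11.31; 2: 78.96; 3: 11.1562.
Overall E[X²] = 0.29·11.31 + 0.45·78.96 + 0.26·11.1562 = 41.7125.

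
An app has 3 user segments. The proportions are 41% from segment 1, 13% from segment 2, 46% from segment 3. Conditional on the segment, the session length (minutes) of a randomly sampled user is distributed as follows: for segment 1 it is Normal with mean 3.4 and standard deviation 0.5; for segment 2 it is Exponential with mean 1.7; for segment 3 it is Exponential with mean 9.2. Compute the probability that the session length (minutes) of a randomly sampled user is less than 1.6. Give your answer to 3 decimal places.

0.153

Conditional on each segment, P(X < 1.6): 1: 0.000159109; 2: 0.609831; 3: 0.15963.
By total probability, P(X < 1.6) = 0.41·0.000159109 + 0.13·0.609831 + 0.46·0.15963 = 0.152773.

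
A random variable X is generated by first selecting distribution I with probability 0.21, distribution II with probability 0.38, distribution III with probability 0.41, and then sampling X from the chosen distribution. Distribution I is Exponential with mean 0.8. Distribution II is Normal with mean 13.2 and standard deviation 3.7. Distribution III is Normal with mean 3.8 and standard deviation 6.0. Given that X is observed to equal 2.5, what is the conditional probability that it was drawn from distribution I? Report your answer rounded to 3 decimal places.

0.297

Likelihoods f(2.5 | ·): I: 0.0549212; II: 0.00164702; III: 0.0649479.
Posterior ∝ prior × likelihood. Numerator for I: 0.21·0.0549212 = 0.0115334.
Normalizing constant: 0.21·0.0549212 + 0.38·0.00164702 + 0.41·0.0649479 = 0.0387879.
P(I | observation) = 0.0115334 / 0.0387879 = 0.297346.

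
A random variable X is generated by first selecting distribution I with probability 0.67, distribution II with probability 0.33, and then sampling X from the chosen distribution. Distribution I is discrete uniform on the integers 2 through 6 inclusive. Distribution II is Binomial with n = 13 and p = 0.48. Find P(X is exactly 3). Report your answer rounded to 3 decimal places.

Conditional on each component, P(X = 3): I: 0.2; II: 0.0457218.
By total probability, P(X = 3) = 0.67·0.2 + 0.33·0.0457218 = 0.149088.

0.149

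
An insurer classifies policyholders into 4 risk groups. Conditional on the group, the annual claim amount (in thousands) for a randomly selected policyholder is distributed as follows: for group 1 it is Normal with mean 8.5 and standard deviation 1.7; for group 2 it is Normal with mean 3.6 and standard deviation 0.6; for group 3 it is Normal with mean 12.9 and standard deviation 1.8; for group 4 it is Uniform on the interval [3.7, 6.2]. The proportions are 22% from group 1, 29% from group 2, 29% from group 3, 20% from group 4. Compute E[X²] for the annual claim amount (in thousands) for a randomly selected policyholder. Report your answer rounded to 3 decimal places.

For each component E[X²] = Var + (mean)², giving 1: 75.14; 2: 13.32; 3: 169.65; 4: 25.0233.
Overall E[X²] = 0.22·75.14 + 0.29·13.32 + 0.29·169.65 + 0.2·25.0233 = 74.5968.

74.597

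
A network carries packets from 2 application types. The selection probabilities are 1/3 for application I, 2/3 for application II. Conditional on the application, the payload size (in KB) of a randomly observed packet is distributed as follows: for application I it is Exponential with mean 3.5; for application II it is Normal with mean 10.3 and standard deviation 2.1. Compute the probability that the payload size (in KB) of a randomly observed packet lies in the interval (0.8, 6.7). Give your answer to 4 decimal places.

0.2449

Conditional on each application, P(0.8 < X < 6.7): I: 0.648222; II: 0.0432351.
By total probability, P(0.8 < X < 6.7) = 0.333333·0.648222 + 0.666667·0.0432351 = 0.244898.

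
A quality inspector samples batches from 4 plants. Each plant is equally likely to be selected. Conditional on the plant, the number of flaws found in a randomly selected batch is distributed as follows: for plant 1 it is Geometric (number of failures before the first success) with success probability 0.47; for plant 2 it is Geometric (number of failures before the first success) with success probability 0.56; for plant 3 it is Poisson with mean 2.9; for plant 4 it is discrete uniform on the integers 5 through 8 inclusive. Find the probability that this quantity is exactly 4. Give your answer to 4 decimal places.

0.0551

Conditional on each plant, P(X = 4): 1: 0.0370853; 2: 0.0209893; 3: 0.162154; 4: 0.
By total probability, P(X = 4) = 0.25·0.0370853 + 0.25·0.0209893 + 0.25·0.162154 + 0.25·0 = 0.0550571.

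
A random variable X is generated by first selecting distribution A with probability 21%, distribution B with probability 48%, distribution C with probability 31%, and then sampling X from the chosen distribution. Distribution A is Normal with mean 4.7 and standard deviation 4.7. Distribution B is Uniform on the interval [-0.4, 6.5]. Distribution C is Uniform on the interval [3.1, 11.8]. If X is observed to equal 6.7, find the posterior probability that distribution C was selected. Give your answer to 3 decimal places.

Likelihoods f(6.7 | ·): A: 0.0775339; B: 0; C: 0.114943.
Posterior ∝ prior × likelihood. Numerator for C: 0.31·0.114943 = 0.0356322.
Normalizing constant: 0.21·0.0775339 + 0.48·0 + 0.31·0.114943 = 0.0519143.
P(C | observation) = 0.0356322 / 0.0519143 = 0.686365.

0.686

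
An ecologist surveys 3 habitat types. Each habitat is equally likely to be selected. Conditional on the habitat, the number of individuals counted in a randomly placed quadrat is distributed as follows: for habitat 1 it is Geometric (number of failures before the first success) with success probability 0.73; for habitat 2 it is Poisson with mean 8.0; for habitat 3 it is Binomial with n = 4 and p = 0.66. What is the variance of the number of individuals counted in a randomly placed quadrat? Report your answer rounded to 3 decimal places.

Per component, 1: μ=0.369863, E[X²]=0.64346; 2: μ=8, E[X²]=72; 3: μ=2.64, E[X²]=7.8672.
E[X] = 0.333333·0.369863 + 0.333333·8 + 0.333333·2.64 = 3.66995.
E[X²] = 0.333333·0.64346 + 0.333333·72 + 0.333333·7.8672 = 26.8369.
Var(X) = E[X²] − (E[X])² = 26.8369 − 13.4686 = 13.3683.

13.368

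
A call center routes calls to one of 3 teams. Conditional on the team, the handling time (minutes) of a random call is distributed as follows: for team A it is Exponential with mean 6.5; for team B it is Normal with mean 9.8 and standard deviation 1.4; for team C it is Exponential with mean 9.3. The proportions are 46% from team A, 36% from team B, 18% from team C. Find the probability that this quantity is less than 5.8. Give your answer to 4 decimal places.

Conditional on each team, P(X < 5.8): A: 0.590291; B: 0.00213737; C: 0.464019.
By total probability, P(X < 5.8) = 0.46·0.590291 + 0.36·0.00213737 + 0.18·0.464019 = 0.355827.

0.3558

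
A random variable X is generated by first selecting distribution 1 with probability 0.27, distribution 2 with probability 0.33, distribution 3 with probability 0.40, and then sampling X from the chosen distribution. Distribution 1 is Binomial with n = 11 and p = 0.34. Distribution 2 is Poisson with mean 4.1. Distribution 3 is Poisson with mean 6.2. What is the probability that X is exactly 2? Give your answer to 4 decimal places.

Conditional on each component, P(X = 2): 1: 0.151083; 2: 0.139293; 3: 0.0390057.
By total probability, P(X = 2) = 0.27·0.151083 + 0.33·0.139293 + 0.4·0.0390057 = 0.102362.

0.1024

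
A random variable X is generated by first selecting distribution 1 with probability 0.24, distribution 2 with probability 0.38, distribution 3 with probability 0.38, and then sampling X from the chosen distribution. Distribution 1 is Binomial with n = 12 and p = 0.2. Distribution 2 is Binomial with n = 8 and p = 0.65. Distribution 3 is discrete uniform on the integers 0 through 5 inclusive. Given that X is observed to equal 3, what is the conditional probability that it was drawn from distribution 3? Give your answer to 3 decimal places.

0.420

Likelihoods P(X=3 | ·): 1: 0.236223; 2: 0.0807734; 3: 0.166667.
Posterior ∝ prior × likelihood. Numerator for 3: 0.38·0.166667 = 0.0633333.
Normalizing constant: 0.24·0.236223 + 0.38·0.0807734 + 0.38·0.166667 = 0.150721.
P(3 | observation) = 0.0633333 / 0.150721 = 0.420203.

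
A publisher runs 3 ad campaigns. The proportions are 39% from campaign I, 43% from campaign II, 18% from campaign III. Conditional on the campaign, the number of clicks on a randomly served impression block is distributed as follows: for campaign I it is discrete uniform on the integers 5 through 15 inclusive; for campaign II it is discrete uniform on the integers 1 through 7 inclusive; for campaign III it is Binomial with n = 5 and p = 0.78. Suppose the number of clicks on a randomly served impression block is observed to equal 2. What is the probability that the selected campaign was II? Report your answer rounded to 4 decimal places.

Likelihoods P(X=2 | ·): I: 0; II: 0.142857; III: 0.0647824.
Posterior ∝ prior × likelihood. Numerator for II: 0.43·0.142857 = 0.0614286.
Normalizing constant: 0.39·0 + 0.43·0.142857 + 0.18·0.0647824 = 0.0730894.
P(II | observation) = 0.0614286 / 0.0730894 = 0.840458.

0.8405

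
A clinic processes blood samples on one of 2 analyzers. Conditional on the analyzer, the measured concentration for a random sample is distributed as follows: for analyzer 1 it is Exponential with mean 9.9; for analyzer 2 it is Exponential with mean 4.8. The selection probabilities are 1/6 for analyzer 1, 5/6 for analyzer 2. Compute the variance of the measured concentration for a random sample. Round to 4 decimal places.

Per component, 1: μ=9.9, E[X²]=196.02; 2: μ=4.8, E[X²]=46.08.
E[X] = 0.166667·9.9 + 0.833333·4.8 = 5.65.
E[X²] = 0.166667·196.02 + 0.833333·46.08 = 71.07.
Var(X) = E[X²] − (E[X])² = 71.07 − 31.9225 = 39.1475.

39.1475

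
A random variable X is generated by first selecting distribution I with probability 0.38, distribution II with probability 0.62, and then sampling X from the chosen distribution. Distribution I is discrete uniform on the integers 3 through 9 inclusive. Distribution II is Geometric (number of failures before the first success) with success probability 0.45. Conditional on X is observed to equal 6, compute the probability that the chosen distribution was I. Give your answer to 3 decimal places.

Likelihoods P(X=6 | ·): I: 0.142857; II: 0.0124563.
Posterior ∝ prior × likelihood. Numerator for I: 0.38·0.142857 = 0.0542857.
Normalizing constant: 0.38·0.142857 + 0.62·0.0124563 = 0.0620086.
P(I | observation) = 0.0542857 / 0.0620086 = 0.875454.

0.875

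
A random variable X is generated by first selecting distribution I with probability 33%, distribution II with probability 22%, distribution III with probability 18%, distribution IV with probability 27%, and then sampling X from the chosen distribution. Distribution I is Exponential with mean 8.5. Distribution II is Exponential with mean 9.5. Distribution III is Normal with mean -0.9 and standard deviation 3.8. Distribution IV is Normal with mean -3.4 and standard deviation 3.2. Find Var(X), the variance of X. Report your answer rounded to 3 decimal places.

81.472

Per component, I: μ=8.5, E[X²]=144.5; II: μ=9.5, E[X²]=180.5; III: μ=-0.9, E[X²]=15.25; IV: μ=-3.4, E[X²]=21.8.
E[X] = 0.33·8.5 + 0.22·9.5 + 0.18·-0.9 + 0.27·-3.4 = 3.815.
E[X²] = 0.33·144.5 + 0.22·180.5 + 0.18·15.25 + 0.27·21.8 = 96.026.
Var(X) = E[X²] − (E[X])² = 96.026 − 14.5542 = 81.4718.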